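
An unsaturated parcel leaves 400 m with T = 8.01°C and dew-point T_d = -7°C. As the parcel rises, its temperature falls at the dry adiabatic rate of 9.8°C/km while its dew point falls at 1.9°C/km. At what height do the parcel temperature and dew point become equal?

2300 m

T and T_d converge at 9.8 − 1.9 = 7.9°C per km
Height above start = (8.01 − (-7)) / 7.9 = 1.9 km
LCL altitude = 400 m + 1900 m = 2300 m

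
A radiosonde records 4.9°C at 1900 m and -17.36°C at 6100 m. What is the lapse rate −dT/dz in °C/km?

Γ = −ΔT/Δz = (4.9 − (-17.36)) / (6100 − 1900) m
  = 22.26°C / 4.2 km = 5.3°C/km

5.3°C/km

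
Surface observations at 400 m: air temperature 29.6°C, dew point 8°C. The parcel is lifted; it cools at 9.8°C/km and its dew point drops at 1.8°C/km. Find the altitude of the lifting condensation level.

3100 m

T and T_d converge at 9.8 − 1.8 = 8°C per km
Height above start = (29.6 − 8) / 8 = 2.7 km
LCL altitude = 400 m + 2700 m = 3100 m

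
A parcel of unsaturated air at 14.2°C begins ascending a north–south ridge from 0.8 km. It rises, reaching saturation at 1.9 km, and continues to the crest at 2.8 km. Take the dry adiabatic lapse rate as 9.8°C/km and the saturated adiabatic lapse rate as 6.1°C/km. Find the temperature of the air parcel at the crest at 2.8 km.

From 800 m to 1900 m (dry): cools by 9.8 × 1.1 = 10.78°C, giving 3.42°C.
From 1900 m to 2800 m (saturated): cools by 6.1 × 0.9 = 5.49°C, giving -2.07°C.

-2.07°C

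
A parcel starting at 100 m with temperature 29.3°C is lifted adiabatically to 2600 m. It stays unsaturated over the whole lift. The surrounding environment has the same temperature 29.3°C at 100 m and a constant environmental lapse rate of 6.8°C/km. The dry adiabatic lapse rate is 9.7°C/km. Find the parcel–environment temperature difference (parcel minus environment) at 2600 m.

Parcel:
  From 100 m to 2600 m (dry): cools by 9.7 × 2.5 = 24.25°C, giving 5.05°C.
Environment:
  From 100 m to 2600 m (environment): cools by 6.8 × 2.5 = 17°C, giving 12.3°C.
T_parcel − T_env = 5.05 − 12.3 = -7.25°C

-7.25°C (parcel cooler than environment)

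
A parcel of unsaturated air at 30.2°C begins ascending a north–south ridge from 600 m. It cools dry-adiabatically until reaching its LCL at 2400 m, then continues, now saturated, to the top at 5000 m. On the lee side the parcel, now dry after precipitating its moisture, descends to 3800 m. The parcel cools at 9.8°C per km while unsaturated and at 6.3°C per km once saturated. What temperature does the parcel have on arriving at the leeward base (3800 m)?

7.94°C

600 → 2400 m (dry, 9.8°C/km): ΔT = -9.8 × 1.8 = -17.64°C → T = 12.56°C
2400 → 5000 m (saturated, 6.3°C/km): ΔT = -6.3 × 2.6 = -16.38°C → T = -3.82°C
5000 → 3800 m (dry descent, 9.8°C/km): ΔT = +9.8 × 1.2 = +11.76°C → T = 7.94°C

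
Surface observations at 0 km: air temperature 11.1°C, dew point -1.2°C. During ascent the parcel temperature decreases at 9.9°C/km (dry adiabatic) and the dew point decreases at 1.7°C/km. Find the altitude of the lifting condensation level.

1.5 km

T and T_d converge at 9.9 − 1.7 = 8.2°C per km
Height above start = (11.1 − (-1.2)) / 8.2 = 1.5 km
LCL altitude = 0 m + 1500 m = 1500 m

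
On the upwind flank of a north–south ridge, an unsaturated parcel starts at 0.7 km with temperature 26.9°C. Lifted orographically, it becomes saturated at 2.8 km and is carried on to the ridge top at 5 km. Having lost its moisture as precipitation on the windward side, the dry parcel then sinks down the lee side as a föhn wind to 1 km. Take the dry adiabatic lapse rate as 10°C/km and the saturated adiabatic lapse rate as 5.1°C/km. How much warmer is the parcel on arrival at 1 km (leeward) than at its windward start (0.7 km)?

+7.78°C

From 700 m to 2800 m (dry): cools by 10 × 2.1 = 21°C, giving 5.9°C.
From 2800 m to 5000 m (saturated): cools by 5.1 × 2.2 = 11.22°C, giving -5.32°C.
From 5000 m to 1000 m (dry descent): warms by 10 × 4 = 40°C, giving 34.68°C.
Net change vs windward start: 34.68 − 26.9 = +7.78°C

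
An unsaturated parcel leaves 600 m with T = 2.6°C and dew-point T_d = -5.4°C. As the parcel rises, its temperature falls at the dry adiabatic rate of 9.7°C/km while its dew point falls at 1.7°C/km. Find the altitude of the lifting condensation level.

1600 m

T and T_d converge at 9.7 − 1.7 = 8°C per km
Height above start = (2.6 − (-5.4)) / 8 = 1 km
LCL altitude = 600 m + 1000 m = 1600 m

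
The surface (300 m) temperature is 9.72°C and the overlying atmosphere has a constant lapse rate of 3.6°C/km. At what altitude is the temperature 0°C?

3000 m

Height above start = (9.72 − 0) / 3.6 = 2.7 km
Altitude = 300 m + 2700 m = 3000 m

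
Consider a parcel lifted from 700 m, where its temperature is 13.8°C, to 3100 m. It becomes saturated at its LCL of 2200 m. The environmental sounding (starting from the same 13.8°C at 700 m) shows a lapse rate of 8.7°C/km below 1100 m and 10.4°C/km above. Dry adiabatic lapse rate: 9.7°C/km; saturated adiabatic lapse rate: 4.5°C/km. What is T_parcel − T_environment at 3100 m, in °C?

+5.68°C (parcel warmer than environment)

Parcel:
  Dry to 2200 m: -9.7 × 1.5 km = -14.55°C, so T = -0.75°C.
  Saturated to 3100 m: -4.5 × 0.9 km = -4.05°C, so T = -4.8°C.
Environment:
  Environment, lower layer to 1100 m: -8.7 × 0.4 km = -3.48°C, so T = 10.32°C.
  Environment, upper layer to 3100 m: -10.4 × 2 km = -20.8°C, so T = -10.48°C.
T_parcel − T_env = -4.8 − (-10.48) = +5.68°C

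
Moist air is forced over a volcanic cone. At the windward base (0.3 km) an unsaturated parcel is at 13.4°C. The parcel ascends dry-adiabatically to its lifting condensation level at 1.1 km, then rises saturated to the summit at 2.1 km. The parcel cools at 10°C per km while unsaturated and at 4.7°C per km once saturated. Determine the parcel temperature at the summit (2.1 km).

300–1100 m, dry: Δz = 0.8 km ⇒ ΔT = -8°C; T = 5.4°C
1100–2100 m, saturated: Δz = 1 km ⇒ ΔT = -4.7°C; T = 0.7°C

0.7°C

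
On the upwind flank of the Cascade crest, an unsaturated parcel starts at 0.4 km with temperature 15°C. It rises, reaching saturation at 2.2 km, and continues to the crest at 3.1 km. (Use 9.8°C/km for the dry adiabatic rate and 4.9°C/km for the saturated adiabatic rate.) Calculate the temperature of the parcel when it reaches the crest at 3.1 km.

-7.05°C

Dry to 2200 m: -9.8 × 1.8 km = -17.64°C, so T = -2.64°C.
Saturated to 3100 m: -4.9 × 0.9 km = -4.41°C, so T = -7.05°C.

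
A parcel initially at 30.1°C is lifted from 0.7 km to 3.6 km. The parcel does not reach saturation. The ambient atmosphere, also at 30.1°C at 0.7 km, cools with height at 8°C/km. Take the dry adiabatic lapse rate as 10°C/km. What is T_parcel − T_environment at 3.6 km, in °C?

-5.8°C (parcel cooler than environment)

Parcel:
  Dry to 3600 m: -10 × 2.9 km = -29°C, so T = 1.1°C.
Environment:
  Environment to 3600 m: -8 × 2.9 km = -23.2°C, so T = 6.9°C.
T_parcel − T_env = 1.1 − 6.9 = -5.8°C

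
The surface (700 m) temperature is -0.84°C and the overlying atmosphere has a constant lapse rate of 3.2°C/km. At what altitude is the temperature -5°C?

Height above start = (-0.84 − (-5)) / 3.2 = 1.3 km
Altitude = 700 m + 1300 m = 2000 m

2000 m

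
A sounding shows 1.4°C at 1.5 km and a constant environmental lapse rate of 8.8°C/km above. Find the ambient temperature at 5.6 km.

-34.68°C

1500 → 5600 m (environmental, 8.8°C/km): ΔT = -8.8 × 4.1 = -36.08°C → T = -34.68°C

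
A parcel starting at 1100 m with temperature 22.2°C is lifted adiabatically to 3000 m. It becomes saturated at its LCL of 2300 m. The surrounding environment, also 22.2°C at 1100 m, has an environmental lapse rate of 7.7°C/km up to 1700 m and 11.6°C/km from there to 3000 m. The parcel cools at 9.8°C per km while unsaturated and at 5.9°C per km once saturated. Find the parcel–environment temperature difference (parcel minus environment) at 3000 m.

+3.81°C (parcel warmer than environment)

Parcel:
  1100 → 2300 m (dry, 9.8°C/km): ΔT = -9.8 × 1.2 = -11.76°C → T = 10.44°C
  2300 → 3000 m (saturated, 5.9°C/km): ΔT = -5.9 × 0.7 = -4.13°C → T = 6.31°C
Environment:
  1100 → 1700 m (environment, lower layer, 7.7°C/km): ΔT = -7.7 × 0.6 = -4.62°C → T = 17.58°C
  1700 → 3000 m (environment, upper layer, 11.6°C/km): ΔT = -11.6 × 1.3 = -15.08°C → T = 2.5°C
T_parcel − T_env = 6.31 − 2.5 = +3.81°C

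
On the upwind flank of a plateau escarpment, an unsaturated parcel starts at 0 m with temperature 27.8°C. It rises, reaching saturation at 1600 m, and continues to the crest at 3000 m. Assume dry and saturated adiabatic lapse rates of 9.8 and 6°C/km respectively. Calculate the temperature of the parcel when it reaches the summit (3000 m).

Dry to 1600 m: -9.8 × 1.6 km = -15.68°C, so T = 12.12°C.
Saturated to 3000 m: -6 × 1.4 km = -8.4°C, so T = 3.72°C.

3.72°C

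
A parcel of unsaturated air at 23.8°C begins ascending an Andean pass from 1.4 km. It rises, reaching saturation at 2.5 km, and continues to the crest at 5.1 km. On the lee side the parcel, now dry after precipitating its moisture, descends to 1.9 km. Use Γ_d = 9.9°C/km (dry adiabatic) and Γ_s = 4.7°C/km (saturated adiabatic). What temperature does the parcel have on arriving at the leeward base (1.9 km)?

Dry to 2500 m: -9.9 × 1.1 km = -10.89°C, so T = 12.91°C.
Saturated to 5100 m: -4.7 × 2.6 km = -12.22°C, so T = 0.69°C.
Dry descent to 1900 m: +9.9 × 3.2 km = +31.68°C, so T = 32.37°C.

32.37°C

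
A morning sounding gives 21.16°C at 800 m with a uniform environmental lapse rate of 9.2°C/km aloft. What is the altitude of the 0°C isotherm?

Height above start = (21.16 − 0) / 9.2 = 2.3 km
Altitude = 800 m + 2300 m = 3100 m

3100 m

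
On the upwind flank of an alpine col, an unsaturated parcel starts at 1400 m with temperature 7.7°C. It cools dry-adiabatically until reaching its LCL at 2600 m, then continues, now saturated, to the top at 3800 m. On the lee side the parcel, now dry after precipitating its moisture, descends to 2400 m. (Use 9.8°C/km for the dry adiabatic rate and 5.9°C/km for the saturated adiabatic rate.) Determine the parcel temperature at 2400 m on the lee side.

2.58°C

1400 → 2600 m (dry, 9.8°C/km): ΔT = -9.8 × 1.2 = -11.76°C → T = -4.06°C
2600 → 3800 m (saturated, 5.9°C/km): ΔT = -5.9 × 1.2 = -7.08°C → T = -11.14°C
3800 → 2400 m (dry descent, 9.8°C/km): ΔT = +9.8 × 1.4 = +13.72°C → T = 2.58°C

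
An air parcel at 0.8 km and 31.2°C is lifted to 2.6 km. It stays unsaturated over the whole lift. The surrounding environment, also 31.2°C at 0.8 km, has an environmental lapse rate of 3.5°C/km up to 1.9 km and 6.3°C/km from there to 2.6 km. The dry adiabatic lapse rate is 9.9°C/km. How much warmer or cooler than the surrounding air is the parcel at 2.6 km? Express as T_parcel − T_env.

-9.56°C (parcel cooler than environment)

Parcel:
  From 800 m to 2600 m (dry): cools by 9.9 × 1.8 = 17.82°C, giving 13.38°C.
Environment:
  From 800 m to 1900 m (environment, lower layer): cools by 3.5 × 1.1 = 3.85°C, giving 27.35°C.
  From 1900 m to 2600 m (environment, upper layer): cools by 6.3 × 0.7 = 4.41°C, giving 22.94°C.
T_parcel − T_env = 13.38 − 22.94 = -9.56°C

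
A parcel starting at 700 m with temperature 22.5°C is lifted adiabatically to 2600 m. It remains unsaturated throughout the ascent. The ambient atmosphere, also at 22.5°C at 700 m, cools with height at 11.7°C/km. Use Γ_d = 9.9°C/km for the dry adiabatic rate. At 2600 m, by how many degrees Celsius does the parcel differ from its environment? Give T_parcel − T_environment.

Parcel:
  From 700 m to 2600 m (dry): cools by 9.9 × 1.9 = 18.81°C, giving 3.69°C.
Environment:
  From 700 m to 2600 m (environment): cools by 11.7 × 1.9 = 22.23°C, giving 0.27°C.
T_parcel − T_env = 3.69 − 0.27 = +3.42°C

+3.42°C (parcel warmer than environment)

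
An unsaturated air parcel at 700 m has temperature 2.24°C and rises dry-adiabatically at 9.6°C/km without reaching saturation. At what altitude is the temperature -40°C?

Height above start = (2.24 − (-40)) / 9.6 = 4.4 km
Altitude = 700 m + 4400 m = 5100 m

5100 m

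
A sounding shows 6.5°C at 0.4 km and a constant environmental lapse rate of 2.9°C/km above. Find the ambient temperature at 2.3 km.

0.99°C

From 400 m to 2300 m (environmental): cools by 2.9 × 1.9 = 5.51°C, giving 0.99°C.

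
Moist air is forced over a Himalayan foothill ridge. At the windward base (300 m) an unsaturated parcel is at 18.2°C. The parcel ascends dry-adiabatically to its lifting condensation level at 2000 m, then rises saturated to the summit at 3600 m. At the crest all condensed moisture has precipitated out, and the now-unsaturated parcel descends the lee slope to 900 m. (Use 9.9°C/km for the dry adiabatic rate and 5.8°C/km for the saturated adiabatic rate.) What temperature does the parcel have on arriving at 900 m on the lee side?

18.82°C

Dry to 2000 m: -9.9 × 1.7 km = -16.83°C, so T = 1.37°C.
Saturated to 3600 m: -5.8 × 1.6 km = -9.28°C, so T = -7.91°C.
Dry descent to 900 m: +9.9 × 2.7 km = +26.73°C, so T = 18.82°C.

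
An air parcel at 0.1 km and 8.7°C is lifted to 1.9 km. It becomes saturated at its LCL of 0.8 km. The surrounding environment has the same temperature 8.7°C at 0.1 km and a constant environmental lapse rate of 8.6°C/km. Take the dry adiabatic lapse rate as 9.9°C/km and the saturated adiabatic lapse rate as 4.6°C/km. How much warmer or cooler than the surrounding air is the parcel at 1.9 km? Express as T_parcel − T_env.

Parcel:
  Dry to 800 m: -9.9 × 0.7 km = -6.93°C, so T = 1.77°C.
  Saturated to 1900 m: -4.6 × 1.1 km = -5.06°C, so T = -3.29°C.
Environment:
  Environment to 1900 m: -8.6 × 1.8 km = -15.48°C, so T = -6.78°C.
T_parcel − T_env = -3.29 − (-6.78) = +3.49°C

+3.49°C (parcel warmer than environment)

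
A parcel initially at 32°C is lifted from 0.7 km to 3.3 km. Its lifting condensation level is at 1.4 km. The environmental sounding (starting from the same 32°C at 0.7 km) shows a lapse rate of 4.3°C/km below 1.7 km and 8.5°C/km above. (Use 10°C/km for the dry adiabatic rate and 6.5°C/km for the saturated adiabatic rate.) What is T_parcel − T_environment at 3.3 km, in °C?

Parcel:
  700–1400 m, dry: Δz = 0.7 km ⇒ ΔT = -7°C; T = 25°C
  1400–3300 m, saturated: Δz = 1.9 km ⇒ ΔT = -12.35°C; T = 12.65°C
Environment:
  700–1700 m, environment, lower layer: Δz = 1 km ⇒ ΔT = -4.3°C; T = 27.7°C
  1700–3300 m, environment, upper layer: Δz = 1.6 km ⇒ ΔT = -13.6°C; T = 14.1°C
T_parcel − T_env = 12.65 − 14.1 = -1.45°C

-1.45°C (parcel cooler than environment)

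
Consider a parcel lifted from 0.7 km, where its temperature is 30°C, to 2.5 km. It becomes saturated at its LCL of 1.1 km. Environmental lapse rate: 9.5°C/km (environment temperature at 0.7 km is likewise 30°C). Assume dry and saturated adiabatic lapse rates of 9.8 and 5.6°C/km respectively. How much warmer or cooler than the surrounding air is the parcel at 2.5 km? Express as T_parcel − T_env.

Parcel:
  From 700 m to 1100 m (dry): cools by 9.8 × 0.4 = 3.92°C, giving 26.08°C.
  From 1100 m to 2500 m (saturated): cools by 5.6 × 1.4 = 7.84°C, giving 18.24°C.
Environment:
  From 700 m to 2500 m (environment): cools by 9.5 × 1.8 = 17.1°C, giving 12.9°C.
T_parcel − T_env = 18.24 − 12.9 = +5.34°C

+5.34°C (parcel warmer than environment)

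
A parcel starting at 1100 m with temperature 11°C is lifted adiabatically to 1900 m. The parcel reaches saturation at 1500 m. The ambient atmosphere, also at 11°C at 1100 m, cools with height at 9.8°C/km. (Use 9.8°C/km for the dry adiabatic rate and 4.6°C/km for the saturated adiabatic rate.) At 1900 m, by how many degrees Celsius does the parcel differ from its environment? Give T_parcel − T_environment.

+2.08°C (parcel warmer than environment)

Parcel:
  1100 → 1500 m (dry, 9.8°C/km): ΔT = -9.8 × 0.4 = -3.92°C → T = 7.08°C
  1500 → 1900 m (saturated, 4.6°C/km): ΔT = -4.6 × 0.4 = -1.84°C → T = 5.24°C
Environment:
  1100 → 1900 m (environment, 9.8°C/km): ΔT = -9.8 × 0.8 = -7.84°C → T = 3.16°C
T_parcel − T_env = 5.24 − 3.16 = +2.08°C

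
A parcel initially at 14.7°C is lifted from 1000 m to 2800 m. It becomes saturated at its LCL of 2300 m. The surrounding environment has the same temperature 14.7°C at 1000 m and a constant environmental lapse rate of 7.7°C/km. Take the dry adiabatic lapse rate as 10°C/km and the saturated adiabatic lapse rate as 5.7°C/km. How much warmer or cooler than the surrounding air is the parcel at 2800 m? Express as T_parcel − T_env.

Parcel:
  Dry to 2300 m: -10 × 1.3 km = -13°C, so T = 1.7°C.
  Saturated to 2800 m: -5.7 × 0.5 km = -2.85°C, so T = -1.15°C.
Environment:
  Environment to 2800 m: -7.7 × 1.8 km = -13.86°C, so T = 0.84°C.
T_parcel − T_env = -1.15 − 0.84 = -1.99°C

-1.99°C (parcel cooler than environment)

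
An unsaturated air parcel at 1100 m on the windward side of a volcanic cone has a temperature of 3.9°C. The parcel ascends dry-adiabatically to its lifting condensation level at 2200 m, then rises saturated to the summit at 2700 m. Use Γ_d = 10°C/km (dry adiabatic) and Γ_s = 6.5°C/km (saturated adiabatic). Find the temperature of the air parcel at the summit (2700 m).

-10.35°C

1100 → 2200 m (dry, 10°C/km): ΔT = -10 × 1.1 = -11°C → T = -7.1°C
2200 → 2700 m (saturated, 6.5°C/km): ΔT = -6.5 × 0.5 = -3.25°C → T = -10.35°C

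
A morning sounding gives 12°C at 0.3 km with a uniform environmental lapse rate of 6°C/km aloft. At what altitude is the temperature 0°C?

Height above start = (12 − 0) / 6 = 2 km
Altitude = 300 m + 2000 m = 2300 m

2.3 km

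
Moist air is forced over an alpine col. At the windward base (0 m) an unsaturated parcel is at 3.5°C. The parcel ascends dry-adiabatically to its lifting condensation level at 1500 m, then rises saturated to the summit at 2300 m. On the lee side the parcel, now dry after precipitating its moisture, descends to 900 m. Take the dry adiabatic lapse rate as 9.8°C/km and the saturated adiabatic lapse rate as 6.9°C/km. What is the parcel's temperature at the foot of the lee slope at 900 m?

-3°C

0 → 1500 m (dry, 9.8°C/km): ΔT = -9.8 × 1.5 = -14.7°C → T = -11.2°C
1500 → 2300 m (saturated, 6.9°C/km): ΔT = -6.9 × 0.8 = -5.52°C → T = -16.72°C
2300 → 900 m (dry descent, 9.8°C/km): ΔT = +9.8 × 1.4 = +13.72°C → T = -3°C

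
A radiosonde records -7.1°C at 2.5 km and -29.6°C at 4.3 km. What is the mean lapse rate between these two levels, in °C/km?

12.5°C/km

Γ = −ΔT/Δz = (-7.1 − (-29.6)) / (4300 − 2500) m
  = 22.5°C / 1.8 km = 12.5°C/km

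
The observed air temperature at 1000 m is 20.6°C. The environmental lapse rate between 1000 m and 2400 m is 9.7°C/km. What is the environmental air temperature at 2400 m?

7.02°C

1000–2400 m, environmental: Δz = 1.4 km ⇒ ΔT = -13.58°C; T = 7.02°C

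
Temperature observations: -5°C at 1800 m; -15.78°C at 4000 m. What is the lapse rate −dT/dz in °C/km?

4.9°C/km

Γ = −ΔT/Δz = (-5 − (-15.78)) / (4000 − 1800) m
  = 10.78°C / 2.2 km = 4.9°C/km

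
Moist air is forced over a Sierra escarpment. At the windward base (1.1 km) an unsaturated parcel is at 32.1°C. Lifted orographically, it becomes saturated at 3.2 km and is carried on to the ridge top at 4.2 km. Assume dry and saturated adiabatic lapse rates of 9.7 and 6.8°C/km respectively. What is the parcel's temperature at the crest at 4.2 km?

1100 → 3200 m (dry, 9.7°C/km): ΔT = -9.7 × 2.1 = -20.37°C → T = 11.73°C
3200 → 4200 m (saturated, 6.8°C/km): ΔT = -6.8 × 1 = -6.8°C → T = 4.93°C

4.93°C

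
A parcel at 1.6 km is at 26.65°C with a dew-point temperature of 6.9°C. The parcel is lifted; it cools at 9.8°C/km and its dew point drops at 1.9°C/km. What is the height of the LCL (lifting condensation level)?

T and T_d converge at 9.8 − 1.9 = 7.9°C per km
Height above start = (26.65 − 6.9) / 7.9 = 2.5 km
LCL altitude = 1600 m + 2500 m = 4100 m

4.1 km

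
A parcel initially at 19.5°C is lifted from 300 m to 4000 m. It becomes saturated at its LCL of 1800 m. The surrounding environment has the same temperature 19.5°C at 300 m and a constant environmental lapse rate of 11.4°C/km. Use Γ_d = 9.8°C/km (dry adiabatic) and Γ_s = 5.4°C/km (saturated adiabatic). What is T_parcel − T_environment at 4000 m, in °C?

+15.6°C (parcel warmer than environment)

Parcel:
  300 → 1800 m (dry, 9.8°C/km): ΔT = -9.8 × 1.5 = -14.7°C → T = 4.8°C
  1800 → 4000 m (saturated, 5.4°C/km): ΔT = -5.4 × 2.2 = -11.88°C → T = -7.08°C
Environment:
  300 → 4000 m (environment, 11.4°C/km): ΔT = -11.4 × 3.7 = -42.18°C → T = -22.68°C
T_parcel − T_env = -7.08 − (-22.68) = +15.6°C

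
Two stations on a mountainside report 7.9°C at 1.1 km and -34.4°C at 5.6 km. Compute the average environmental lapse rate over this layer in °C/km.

Γ = −ΔT/Δz = (7.9 − (-34.4)) / (5600 − 1100) m
  = 42.3°C / 4.5 km = 9.4°C/km

9.4°C/km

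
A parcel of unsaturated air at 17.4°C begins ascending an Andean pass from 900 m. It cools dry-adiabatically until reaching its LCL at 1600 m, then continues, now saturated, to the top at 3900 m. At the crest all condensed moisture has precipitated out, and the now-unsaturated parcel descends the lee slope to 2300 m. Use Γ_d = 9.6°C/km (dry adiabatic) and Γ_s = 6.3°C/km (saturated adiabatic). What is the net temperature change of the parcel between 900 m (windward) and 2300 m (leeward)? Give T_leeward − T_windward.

From 900 m to 1600 m (dry): cools by 9.6 × 0.7 = 6.72°C, giving 10.68°C.
From 1600 m to 3900 m (saturated): cools by 6.3 × 2.3 = 14.49°C, giving -3.81°C.
From 3900 m to 2300 m (dry descent): warms by 9.6 × 1.6 = 15.36°C, giving 11.55°C.
Net change vs windward start: 11.55 − 17.4 = -5.85°C

-5.85°C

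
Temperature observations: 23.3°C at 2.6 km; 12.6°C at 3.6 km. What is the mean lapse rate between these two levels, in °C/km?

Γ = −ΔT/Δz = (23.3 − 12.6) / (3600 − 2600) m
  = 10.7°C / 1 km = 10.7°C/km

10.7°C/km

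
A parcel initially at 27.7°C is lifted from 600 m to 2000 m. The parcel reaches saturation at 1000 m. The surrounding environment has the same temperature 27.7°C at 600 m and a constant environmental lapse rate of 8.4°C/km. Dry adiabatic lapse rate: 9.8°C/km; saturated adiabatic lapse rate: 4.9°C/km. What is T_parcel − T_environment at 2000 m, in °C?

+2.94°C (parcel warmer than environment)

Parcel:
  Dry to 1000 m: -9.8 × 0.4 km = -3.92°C, so T = 23.78°C.
  Saturated to 2000 m: -4.9 × 1 km = -4.9°C, so T = 18.88°C.
Environment:
  Environment to 2000 m: -8.4 × 1.4 km = -11.76°C, so T = 15.94°C.
T_parcel − T_env = 18.88 − 15.94 = +2.94°C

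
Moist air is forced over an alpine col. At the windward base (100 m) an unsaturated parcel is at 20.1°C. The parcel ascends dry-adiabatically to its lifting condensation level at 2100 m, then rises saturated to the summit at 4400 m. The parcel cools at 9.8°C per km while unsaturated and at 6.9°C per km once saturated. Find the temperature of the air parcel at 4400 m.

Dry to 2100 m: -9.8 × 2 km = -19.6°C, so T = 0.5°C.
Saturated to 4400 m: -6.9 × 2.3 km = -15.87°C, so T = -15.37°C.

-15.37°C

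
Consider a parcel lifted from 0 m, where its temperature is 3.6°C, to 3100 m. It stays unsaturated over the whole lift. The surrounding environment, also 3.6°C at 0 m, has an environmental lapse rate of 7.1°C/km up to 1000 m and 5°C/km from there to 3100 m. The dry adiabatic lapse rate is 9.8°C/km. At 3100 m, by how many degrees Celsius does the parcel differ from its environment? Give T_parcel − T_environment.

-12.78°C (parcel cooler than environment)

Parcel:
  Dry to 3100 m: -9.8 × 3.1 km = -30.38°C, so T = -26.78°C.
Environment:
  Environment, lower layer to 1000 m: -7.1 × 1 km = -7.1°C, so T = -3.5°C.
  Environment, upper layer to 3100 m: -5 × 2.1 km = -10.5°C, so T = -14°C.
T_parcel − T_env = -26.78 − (-14) = -12.78°C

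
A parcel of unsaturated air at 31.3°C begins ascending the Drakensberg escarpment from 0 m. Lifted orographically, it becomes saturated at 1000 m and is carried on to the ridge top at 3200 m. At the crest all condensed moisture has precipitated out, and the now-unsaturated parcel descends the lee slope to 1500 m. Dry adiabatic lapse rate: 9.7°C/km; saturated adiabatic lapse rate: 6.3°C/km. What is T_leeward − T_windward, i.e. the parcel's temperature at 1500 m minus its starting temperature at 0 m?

Dry to 1000 m: -9.7 × 1 km = -9.7°C, so T = 21.6°C.
Saturated to 3200 m: -6.3 × 2.2 km = -13.86°C, so T = 7.74°C.
Dry descent to 1500 m: +9.7 × 1.7 km = +16.49°C, so T = 24.23°C.
Net change vs windward start: 24.23 − 31.3 = -7.07°C

-7.07°C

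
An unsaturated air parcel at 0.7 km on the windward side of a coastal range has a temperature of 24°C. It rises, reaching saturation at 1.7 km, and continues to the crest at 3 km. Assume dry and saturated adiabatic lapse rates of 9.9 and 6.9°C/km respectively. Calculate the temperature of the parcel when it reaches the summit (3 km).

5.13°C

700 → 1700 m (dry, 9.9°C/km): ΔT = -9.9 × 1 = -9.9°C → T = 14.1°C
1700 → 3000 m (saturated, 6.9°C/km): ΔT = -6.9 × 1.3 = -8.97°C → T = 5.13°C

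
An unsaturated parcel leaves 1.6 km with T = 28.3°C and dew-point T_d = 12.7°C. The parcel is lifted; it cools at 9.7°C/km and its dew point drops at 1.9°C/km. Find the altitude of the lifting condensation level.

T and T_d converge at 9.7 − 1.9 = 7.8°C per km
Height above start = (28.3 − 12.7) / 7.8 = 2 km
LCL altitude = 1600 m + 2000 m = 3600 m

3.6 km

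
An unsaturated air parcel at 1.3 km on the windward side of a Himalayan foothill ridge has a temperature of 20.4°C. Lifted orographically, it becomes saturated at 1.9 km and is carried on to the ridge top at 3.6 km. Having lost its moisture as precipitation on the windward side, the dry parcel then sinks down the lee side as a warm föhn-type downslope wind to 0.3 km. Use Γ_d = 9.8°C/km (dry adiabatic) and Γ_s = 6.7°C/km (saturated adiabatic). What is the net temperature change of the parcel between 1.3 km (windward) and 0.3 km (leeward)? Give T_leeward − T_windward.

+15.07°C

1300–1900 m, dry: Δz = 0.6 km ⇒ ΔT = -5.88°C; T = 14.52°C
1900–3600 m, saturated: Δz = 1.7 km ⇒ ΔT = -11.39°C; T = 3.13°C
3600–300 m, dry descent: Δz = 3.3 km ⇒ ΔT = +32.34°C; T = 35.47°C
Net change vs windward start: 35.47 − 20.4 = +15.07°C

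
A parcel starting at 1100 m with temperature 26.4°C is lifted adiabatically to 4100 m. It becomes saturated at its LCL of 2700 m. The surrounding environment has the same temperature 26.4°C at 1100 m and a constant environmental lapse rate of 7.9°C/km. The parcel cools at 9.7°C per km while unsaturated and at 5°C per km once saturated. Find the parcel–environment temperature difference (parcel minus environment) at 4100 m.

Parcel:
  1100 → 2700 m (dry, 9.7°C/km): ΔT = -9.7 × 1.6 = -15.52°C → T = 10.88°C
  2700 → 4100 m (saturated, 5°C/km): ΔT = -5 × 1.4 = -7°C → T = 3.88°C
Environment:
  1100 → 4100 m (environment, 7.9°C/km): ΔT = -7.9 × 3 = -23.7°C → T = 2.7°C
T_parcel − T_env = 3.88 − 2.7 = +1.18°C

+1.18°C (parcel warmer than environment)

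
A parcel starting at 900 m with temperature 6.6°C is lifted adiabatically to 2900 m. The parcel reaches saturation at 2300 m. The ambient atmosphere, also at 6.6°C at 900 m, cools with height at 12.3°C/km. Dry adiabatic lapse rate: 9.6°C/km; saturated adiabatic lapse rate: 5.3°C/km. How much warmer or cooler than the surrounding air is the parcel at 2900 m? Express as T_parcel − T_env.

Parcel:
  900–2300 m, dry: Δz = 1.4 km ⇒ ΔT = -13.44°C; T = -6.84°C
  2300–2900 m, saturated: Δz = 0.6 km ⇒ ΔT = -3.18°C; T = -10.02°C
Environment:
  900–2900 m, environment: Δz = 2 km ⇒ ΔT = -24.6°C; T = -18°C
T_parcel − T_env = -10.02 − (-18) = +7.98°C

+7.98°C (parcel warmer than environment)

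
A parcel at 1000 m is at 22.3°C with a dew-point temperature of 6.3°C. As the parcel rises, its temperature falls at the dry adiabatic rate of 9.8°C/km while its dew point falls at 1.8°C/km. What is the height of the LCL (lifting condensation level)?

T and T_d converge at 9.8 − 1.8 = 8°C per km
Height above start = (22.3 − 6.3) / 8 = 2 km
LCL altitude = 1000 m + 2000 m = 3000 m

3000 m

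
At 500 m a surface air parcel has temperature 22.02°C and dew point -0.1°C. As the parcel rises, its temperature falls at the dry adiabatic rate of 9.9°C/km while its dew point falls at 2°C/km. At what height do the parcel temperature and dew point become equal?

T and T_d converge at 9.9 − 2 = 7.9°C per km
Height above start = (22.02 − (-0.1)) / 7.9 = 2.8 km
LCL altitude = 500 m + 2800 m = 3300 m

3300 m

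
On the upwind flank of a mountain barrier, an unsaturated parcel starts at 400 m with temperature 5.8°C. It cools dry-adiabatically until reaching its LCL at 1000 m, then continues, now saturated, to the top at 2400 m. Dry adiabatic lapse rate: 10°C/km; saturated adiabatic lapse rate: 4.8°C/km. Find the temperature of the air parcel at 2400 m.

Dry to 1000 m: -10 × 0.6 km = -6°C, so T = -0.2°C.
Saturated to 2400 m: -4.8 × 1.4 km = -6.72°C, so T = -6.92°C.

-6.92°C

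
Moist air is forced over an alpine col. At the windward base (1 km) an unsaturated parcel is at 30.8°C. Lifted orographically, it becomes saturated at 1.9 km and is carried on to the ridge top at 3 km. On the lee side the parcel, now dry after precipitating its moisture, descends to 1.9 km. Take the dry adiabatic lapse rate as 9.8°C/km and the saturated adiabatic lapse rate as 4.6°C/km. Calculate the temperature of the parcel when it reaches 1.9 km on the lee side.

27.7°C

From 1000 m to 1900 m (dry): cools by 9.8 × 0.9 = 8.82°C, giving 21.98°C.
From 1900 m to 3000 m (saturated): cools by 4.6 × 1.1 = 5.06°C, giving 16.92°C.
From 3000 m to 1900 m (dry descent): warms by 9.8 × 1.1 = 10.78°C, giving 27.7°C.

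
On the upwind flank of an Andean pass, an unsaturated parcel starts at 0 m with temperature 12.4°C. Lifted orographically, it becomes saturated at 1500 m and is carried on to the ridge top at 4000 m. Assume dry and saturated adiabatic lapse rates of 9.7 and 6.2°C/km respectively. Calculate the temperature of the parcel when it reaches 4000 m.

Dry to 1500 m: -9.7 × 1.5 km = -14.55°C, so T = -2.15°C.
Saturated to 4000 m: -6.2 × 2.5 km = -15.5°C, so T = -17.65°C.

-17.65°C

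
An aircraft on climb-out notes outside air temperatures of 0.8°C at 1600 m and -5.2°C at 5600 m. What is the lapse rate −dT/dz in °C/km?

Γ = −ΔT/Δz = (0.8 − (-5.2)) / (5600 − 1600) m
  = 6°C / 4 km = 1.5°C/km

1.5°C/km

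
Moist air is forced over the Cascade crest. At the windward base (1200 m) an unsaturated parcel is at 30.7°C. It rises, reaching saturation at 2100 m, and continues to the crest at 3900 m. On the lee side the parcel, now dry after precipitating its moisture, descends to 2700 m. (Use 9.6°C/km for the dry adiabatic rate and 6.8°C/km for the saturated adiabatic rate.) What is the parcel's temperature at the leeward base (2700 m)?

21.34°C

From 1200 m to 2100 m (dry): cools by 9.6 × 0.9 = 8.64°C, giving 22.06°C.
From 2100 m to 3900 m (saturated): cools by 6.8 × 1.8 = 12.24°C, giving 9.82°C.
From 3900 m to 2700 m (dry descent): warms by 9.6 × 1.2 = 11.52°C, giving 21.34°C.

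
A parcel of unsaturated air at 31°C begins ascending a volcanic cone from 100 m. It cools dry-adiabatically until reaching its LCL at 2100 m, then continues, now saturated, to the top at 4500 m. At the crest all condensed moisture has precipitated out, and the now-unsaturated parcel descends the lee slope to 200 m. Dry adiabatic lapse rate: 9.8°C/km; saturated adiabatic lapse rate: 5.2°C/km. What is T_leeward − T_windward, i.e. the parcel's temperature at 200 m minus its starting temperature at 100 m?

+10.06°C

From 100 m to 2100 m (dry): cools by 9.8 × 2 = 19.6°C, giving 11.4°C.
From 2100 m to 4500 m (saturated): cools by 5.2 × 2.4 = 12.48°C, giving -1.08°C.
From 4500 m to 200 m (dry descent): warms by 9.8 × 4.3 = 42.14°C, giving 41.06°C.
Net change vs windward start: 41.06 − 31 = +10.06°C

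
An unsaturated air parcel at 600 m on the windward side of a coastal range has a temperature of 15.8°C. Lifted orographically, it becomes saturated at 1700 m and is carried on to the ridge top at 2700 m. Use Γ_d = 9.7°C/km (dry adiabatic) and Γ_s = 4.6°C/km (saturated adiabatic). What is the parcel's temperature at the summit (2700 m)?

0.53°C

600 → 1700 m (dry, 9.7°C/km): ΔT = -9.7 × 1.1 = -10.67°C → T = 5.13°C
1700 → 2700 m (saturated, 4.6°C/km): ΔT = -4.6 × 1 = -4.6°C → T = 0.53°C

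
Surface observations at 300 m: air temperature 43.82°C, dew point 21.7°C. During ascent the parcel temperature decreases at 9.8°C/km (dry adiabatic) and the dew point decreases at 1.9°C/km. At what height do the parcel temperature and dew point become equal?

3100 m

T and T_d converge at 9.8 − 1.9 = 7.9°C per km
Height above start = (43.82 − 21.7) / 7.9 = 2.8 km
LCL altitude = 300 m + 2800 m = 3100 m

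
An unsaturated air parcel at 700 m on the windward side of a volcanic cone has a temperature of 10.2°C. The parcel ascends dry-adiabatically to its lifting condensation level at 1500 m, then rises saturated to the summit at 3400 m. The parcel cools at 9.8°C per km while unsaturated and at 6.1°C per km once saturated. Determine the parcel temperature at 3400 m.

-9.23°C

700–1500 m, dry: Δz = 0.8 km ⇒ ΔT = -7.84°C; T = 2.36°C
1500–3400 m, saturated: Δz = 1.9 km ⇒ ΔT = -11.59°C; T = -9.23°C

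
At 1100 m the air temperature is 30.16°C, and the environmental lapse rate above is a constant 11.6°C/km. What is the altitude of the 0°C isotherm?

3700 m

Height above start = (30.16 − 0) / 11.6 = 2.6 km
Altitude = 1100 m + 2600 m = 3700 m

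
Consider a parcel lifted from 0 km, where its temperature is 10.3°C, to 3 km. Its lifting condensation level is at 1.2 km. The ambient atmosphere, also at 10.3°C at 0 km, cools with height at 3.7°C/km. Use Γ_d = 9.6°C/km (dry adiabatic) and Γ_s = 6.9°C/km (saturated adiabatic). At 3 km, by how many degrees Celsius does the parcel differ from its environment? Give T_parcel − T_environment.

Parcel:
  0–1200 m, dry: Δz = 1.2 km ⇒ ΔT = -11.52°C; T = -1.22°C
  1200–3000 m, saturated: Δz = 1.8 km ⇒ ΔT = -12.42°C; T = -13.64°C
Environment:
  0–3000 m, environment: Δz = 3 km ⇒ ΔT = -11.1°C; T = -0.8°C
T_parcel − T_env = -13.64 − (-0.8) = -12.84°C

-12.84°C (parcel cooler than environment)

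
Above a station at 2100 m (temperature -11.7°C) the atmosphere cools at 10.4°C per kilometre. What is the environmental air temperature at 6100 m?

From 2100 m to 6100 m (environmental): cools by 10.4 × 4 = 41.6°C, giving -53.3°C.

-53.3°C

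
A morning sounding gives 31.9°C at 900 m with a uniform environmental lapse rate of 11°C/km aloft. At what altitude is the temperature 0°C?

3800 m

Height above start = (31.9 − 0) / 11 = 2.9 km
Altitude = 900 m + 2900 m = 3800 m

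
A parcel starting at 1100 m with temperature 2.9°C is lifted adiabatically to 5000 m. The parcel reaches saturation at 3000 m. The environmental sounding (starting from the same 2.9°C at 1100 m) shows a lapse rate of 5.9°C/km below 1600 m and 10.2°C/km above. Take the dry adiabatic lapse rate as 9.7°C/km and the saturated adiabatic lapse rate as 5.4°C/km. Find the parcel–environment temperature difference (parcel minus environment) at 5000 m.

Parcel:
  1100 → 3000 m (dry, 9.7°C/km): ΔT = -9.7 × 1.9 = -18.43°C → T = -15.53°C
  3000 → 5000 m (saturated, 5.4°C/km): ΔT = -5.4 × 2 = -10.8°C → T = -26.33°C
Environment:
  1100 → 1600 m (environment, lower layer, 5.9°C/km): ΔT = -5.9 × 0.5 = -2.95°C → T = -0.05°C
  1600 → 5000 m (environment, upper layer, 10.2°C/km): ΔT = -10.2 × 3.4 = -34.68°C → T = -34.73°C
T_parcel − T_env = -26.33 − (-34.73) = +8.4°C

+8.4°C (parcel warmer than environment)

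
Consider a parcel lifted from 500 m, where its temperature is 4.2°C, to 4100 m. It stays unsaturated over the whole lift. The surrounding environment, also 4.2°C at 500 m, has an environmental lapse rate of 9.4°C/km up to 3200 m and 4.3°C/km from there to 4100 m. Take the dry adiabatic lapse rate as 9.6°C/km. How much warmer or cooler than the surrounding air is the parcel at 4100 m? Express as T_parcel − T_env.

Parcel:
  Dry to 4100 m: -9.6 × 3.6 km = -34.56°C, so T = -30.36°C.
Environment:
  Environment, lower layer to 3200 m: -9.4 × 2.7 km = -25.38°C, so T = -21.18°C.
  Environment, upper layer to 4100 m: -4.3 × 0.9 km = -3.87°C, so T = -25.05°C.
T_parcel − T_env = -30.36 − (-25.05) = -5.31°C

-5.31°C (parcel cooler than environment)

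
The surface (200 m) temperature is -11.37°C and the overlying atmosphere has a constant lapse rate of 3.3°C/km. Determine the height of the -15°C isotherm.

Height above start = (-11.37 − (-15)) / 3.3 = 1.1 km
Altitude = 200 m + 1100 m = 1300 m

1300 m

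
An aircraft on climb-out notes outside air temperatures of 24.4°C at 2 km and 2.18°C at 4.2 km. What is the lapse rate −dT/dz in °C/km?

10.1°C/km

Γ = −ΔT/Δz = (24.4 − 2.18) / (4200 − 2000) m
  = 22.22°C / 2.2 km = 10.1°C/km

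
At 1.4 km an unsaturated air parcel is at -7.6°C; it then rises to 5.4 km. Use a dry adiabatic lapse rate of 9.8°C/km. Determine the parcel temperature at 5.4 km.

-46.8°C

From 1400 m to 5400 m (dry adiabatic): cools by 9.8 × 4 = 39.2°C, giving -46.8°C.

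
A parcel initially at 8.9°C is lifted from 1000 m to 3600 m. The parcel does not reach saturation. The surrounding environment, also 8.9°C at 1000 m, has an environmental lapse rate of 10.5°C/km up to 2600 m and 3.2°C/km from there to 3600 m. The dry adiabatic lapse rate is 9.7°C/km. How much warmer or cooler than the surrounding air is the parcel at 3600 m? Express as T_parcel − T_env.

Parcel:
  1000 → 3600 m (dry, 9.7°C/km): ΔT = -9.7 × 2.6 = -25.22°C → T = -16.32°C
Environment:
  1000 → 2600 m (environment, lower layer, 10.5°C/km): ΔT = -10.5 × 1.6 = -16.8°C → T = -7.9°C
  2600 → 3600 m (environment, upper layer, 3.2°C/km): ΔT = -3.2 × 1 = -3.2°C → T = -11.1°C
T_parcel − T_env = -16.32 − (-11.1) = -5.22°C

-5.22°C (parcel cooler than environment)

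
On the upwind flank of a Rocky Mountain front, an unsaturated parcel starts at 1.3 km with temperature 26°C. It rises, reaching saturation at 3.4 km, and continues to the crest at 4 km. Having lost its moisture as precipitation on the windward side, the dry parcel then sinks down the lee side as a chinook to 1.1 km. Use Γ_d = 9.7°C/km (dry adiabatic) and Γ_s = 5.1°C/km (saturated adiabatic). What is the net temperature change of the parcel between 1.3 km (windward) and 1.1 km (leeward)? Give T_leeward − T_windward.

+4.7°C

1300–3400 m, dry: Δz = 2.1 km ⇒ ΔT = -20.37°C; T = 5.63°C
3400–4000 m, saturated: Δz = 0.6 km ⇒ ΔT = -3.06°C; T = 2.57°C
4000–1100 m, dry descent: Δz = 2.9 km ⇒ ΔT = +28.13°C; T = 30.7°C
Net change vs windward start: 30.7 − 26 = +4.7°C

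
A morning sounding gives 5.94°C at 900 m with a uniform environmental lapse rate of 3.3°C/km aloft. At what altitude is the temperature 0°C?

Height above start = (5.94 − 0) / 3.3 = 1.8 km
Altitude = 900 m + 1800 m = 2700 m

2700 m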